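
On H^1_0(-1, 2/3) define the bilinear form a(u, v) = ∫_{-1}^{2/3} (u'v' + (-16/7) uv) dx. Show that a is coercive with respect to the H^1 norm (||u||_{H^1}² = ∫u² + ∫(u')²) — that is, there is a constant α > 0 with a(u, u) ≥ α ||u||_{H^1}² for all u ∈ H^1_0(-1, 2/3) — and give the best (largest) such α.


α = (-400 + 63*π^2)/(7*(25 + 9*π^2))

Coercivity of a(·,·) on H^1_0(-1, 2/3) means a(u, u) ≥ α ||u||_{H^1}² for every u ∈ H^1_0.
The interval has length L = 5/3, and Poincaré/coercivity depend only on L. Here a(u, u) = ∫(u')² + (-16/7)·∫u².
Here c = -16/7 < 0 with |c| < (π/L)² = 9*π^2/25, so coercivity still holds. The condition a(u,u) ≥ α||u||_{H^1}² reads (1−α)∫(u')² ≥ (α−c)∫u². Any admissible α is ≤ 1 (rapidly oscillating u have ∫u²/∫(u')² → 0), and α = 1 would force 0 ≥ (1−c)∫u², impossible since c < 1; so 1−α > 0. By the sharp Poincaré inequality on H^1_0 of an interval of length L, ∫(u')² ≥ (π/L)²∫u² with equality for the first sine mode sin(π(x−x₀)/L) (x₀ the left endpoint), so the inequality holds for all u iff (1−α)(π/L)² ≥ α − c, i.e. α ≤ ((π/L)² + c)/((π/L)² + 1) = (1 + c(L/π)²)/(1 + (L/π)²). (Direct route, valid since c ≤ 0: Poincaré gives c∫u² ≥ c(L/π)²∫(u')², so a(u,u) ≥ (1 + c(L/π)²)∫(u')², while ||u||_{H^1}² ≤ (1 + (L/π)²)∫(u')²; dividing yields the same α.) With (π/L)² = 9*π^2/25 and c = -16/7, the largest admissible constant is α = ((π/L)² + c)/((π/L)² + 1).
Simplifying, α = (-400 + 63*π^2)/(7*(25 + 9*π^2)).


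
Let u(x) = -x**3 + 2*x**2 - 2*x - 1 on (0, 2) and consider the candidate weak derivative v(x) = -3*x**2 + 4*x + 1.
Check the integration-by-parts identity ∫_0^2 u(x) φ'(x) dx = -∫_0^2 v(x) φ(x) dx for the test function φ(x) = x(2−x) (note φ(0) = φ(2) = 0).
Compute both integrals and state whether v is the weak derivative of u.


LHS = 32/15, RHS = -28/15. No, v is not the weak derivative of u.

u(x) = -x**3 + 2*x**2 - 2*x - 1, classical derivative u'(x) = -3*x**2 + 4*x - 2.
φ(x) = x(2−x), so φ'(x) = 2 - 2*x.
Note φ(0) = φ(2) = 0, so the boundary term u·φ vanishes.
LHS = ∫_0^2 u(x) φ'(x) dx = ∫_0^2 (2*x^4 - 6*x^3 + 8*x^2 - 2*x - 2) dx. Term by term:
  ∫_0^2 2*x^4 dx = 64/5;  ∫_0^2 -6*x^3 dx = -24;  ∫_0^2 8*x^2 dx = 64/3;
  ∫_0^2 -2*x dx = -4;  ∫_0^2 -2 dx = -4.
Sum: 64/5 − 24 + 64/3 − 4 − 4 = 32/15.
So LHS = 32/15.
∫_0^2 v(x) φ(x) dx = ∫_0^2 (3*x^4 - 10*x^3 + 7*x^2 + 2*x) dx. Term by term:
  ∫_0^2 3*x^4 dx = 96/5;  ∫_0^2 -10*x^3 dx = -40;  ∫_0^2 7*x^2 dx = 56/3;
  ∫_0^2 2*x dx = 4.
Sum: 96/5 − 40 + 56/3 + 4 = 28/15.
So RHS = -∫_0^2 v(x) φ(x) dx = -28/15.
LHS − RHS = 4 ≠ 0, so the identity fails.
(For a valid weak derivative the identity must hold for EVERY test function, in particular this one. The failure shows v is NOT the weak derivative of u.)
Correct weak derivative would be u'(x) = -3*x**2 + 4*x - 2.


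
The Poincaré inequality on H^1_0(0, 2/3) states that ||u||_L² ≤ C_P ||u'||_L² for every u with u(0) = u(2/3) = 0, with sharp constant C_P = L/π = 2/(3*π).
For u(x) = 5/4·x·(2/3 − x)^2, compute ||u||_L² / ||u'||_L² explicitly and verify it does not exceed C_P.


||u||_L² / ||u'||_L² = sqrt(14)/21 < C_P = 2/(3*π).

u(x) = 5/4·x·(2/3 − x)^2, so u'(x) = 15*x^2/4 - 10*x/3 + 5/9.
u(x) = 5/4·x·(2/3 − x)^2 vanishes at x = 0 and x = 2/3, so u ∈ H^1_0(0, 2/3). Differentiate via the product rule and integrate the resulting polynomials term by term.
  ∫_0^2/3 u² dx = ∫_0^2/3 (25*x^6/16 - 25*x^5/6 + 25*x^4/6 - 50*x^3/27 + 25*x^2/81) dx. Term by term:
    ∫_0^2/3 25*x^6/16 dx = 200/15309;  ∫_0^2/3 -25*x^5/6 dx = -400/6561;  ∫_0^2/3 25*x^4/6 dx = 80/729;
    ∫_0^2/3 -50*x^3/27 dx = -200/2187;  ∫_0^2/3 25*x^2/81 dx = 200/6561.
  Sum: 200/15309 − 400/6561 + 80/729 − 200/2187 + 200/6561 = 40/45927.
  ∫_0^2/3 (u')² dx = ∫_0^2/3 (225*x^4/16 - 25*x^3 + 275*x^2/18 - 100*x/27 + 25/81) dx. Term by term:
    ∫_0^2/3 225*x^4/16 dx = 10/27;  ∫_0^2/3 -25*x^3 dx = -100/81;  ∫_0^2/3 275*x^2/18 dx = 1100/729;
    ∫_0^2/3 -100*x/27 dx = -200/243;  ∫_0^2/3 25/81 dx = 50/243.
  Sum: 10/27 − 100/81 + 1100/729 − 200/243 + 50/243 = 20/729.
∫_0^2/3 u² dx = 40/45927, so ||u||_L² = 2*sqrt(70)/567.
∫_0^2/3 (u')² dx = 20/729, so ||u'||_L² = 2*sqrt(5)/27.
Ratio ||u||_L² / ||u'||_L² = sqrt(14)/21.
Sharp Poincaré constant on H^1_0(0, 2/3) is C_P = L/π = 2/(3*π), achieved by sin(3*π/2·x).
A polynomial bump cannot attain the sharp Poincaré constant (only the first sine eigenfunction does), so the ratio is strictly less than C_P, consistent with ||u||_L² ≤ C_P ||u'||_L².


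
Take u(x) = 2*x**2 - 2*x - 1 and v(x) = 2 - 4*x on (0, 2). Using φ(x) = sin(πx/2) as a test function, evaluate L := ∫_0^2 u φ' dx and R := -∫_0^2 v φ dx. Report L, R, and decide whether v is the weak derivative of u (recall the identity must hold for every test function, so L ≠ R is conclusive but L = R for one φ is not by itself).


LHS = -8/π, RHS = 8/π. No, v is not the weak derivative of u.

u(x) = 2*x**2 - 2*x - 1, classical derivative u'(x) = 4*x - 2.
φ(x) = sin(πx/2), so φ'(x) = π*cos(π*x/2)/2.
Note φ(0) = φ(2) = 0, so the boundary term u·φ vanishes.
LHS = ∫_0^2 u(x) φ'(x) dx = ∫_0^2 (π*x^2*cos(π*x/2) - π*x*cos(π*x/2) - π*cos(π*x/2)/2) dx. Term by term:
  ∫_0^2 -π*cos(π*x/2)/2 dx = 0;  ∫_0^2 π*x^2*cos(π*x/2) dx = -16/π;  ∫_0^2 -π*x*cos(π*x/2) dx = 8/π.
Sum: 0 − 16/π + 8/π = -8/π.
So LHS = -8/π.
∫_0^2 v(x) φ(x) dx = ∫_0^2 (-4*x*sin(π*x/2) + 2*sin(π*x/2)) dx. Term by term:
  ∫_0^2 2*sin(π*x/2) dx = 8/π;  ∫_0^2 -4*x*sin(π*x/2) dx = -16/π.
Sum: 8/π − 16/π = -8/π.
So RHS = -∫_0^2 v(x) φ(x) dx = 8/π.
LHS − RHS = -16/π ≠ 0, so the identity fails.
(For a valid weak derivative the identity must hold for EVERY test function, in particular this one. The failure shows v is NOT the weak derivative of u.)
Correct weak derivative would be u'(x) = 4*x - 2.


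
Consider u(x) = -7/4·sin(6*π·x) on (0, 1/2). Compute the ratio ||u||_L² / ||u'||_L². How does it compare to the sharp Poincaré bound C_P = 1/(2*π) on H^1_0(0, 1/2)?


||u||_L² / ||u'||_L² = 1/(6*π) < C_P = 1/(2*π).

u(x) = -7/4·sin(6*π·x), so u'(x) = -21*π*cos(6*π*x)/2.
Writing u(x) = A·sin(kπx/L) with A = -7/4 and k = 3, use ∫_0^L sin²(kπx/L) dx = L/2 and ∫_0^L cos²(kπx/L) dx = L/2.
u² = 49/16·sin²(6*π·x) and (u')² = 441*π^2/4·cos²(6*π·x), and each of sin², cos² integrates to L/2 = 1/4 over (0, 1/2).
∫_0^1/2 u² dx = 49/64, so ||u||_L² = 7/8.
∫_0^1/2 (u')² dx = 441*π^2/16, so ||u'||_L² = 21*π/4.
Ratio ||u||_L² / ||u'||_L² = 1/(6*π).
Sharp Poincaré constant on H^1_0(0, 1/2) is C_P = L/π = 1/(2*π), achieved by sin(2*π·x).
This is the k = 3 harmonic; the ratio L/(kπ) is strictly less than C_P = L/π, consistent with the sharp inequality ||u||_L² ≤ C_P ||u'||_L².


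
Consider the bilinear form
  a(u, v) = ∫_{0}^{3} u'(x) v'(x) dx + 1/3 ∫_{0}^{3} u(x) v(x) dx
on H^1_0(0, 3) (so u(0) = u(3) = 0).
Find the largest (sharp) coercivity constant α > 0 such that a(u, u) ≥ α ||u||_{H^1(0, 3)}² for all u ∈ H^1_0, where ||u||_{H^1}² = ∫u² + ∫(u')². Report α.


α = (3 + π^2)/(9 + π^2)

Coercivity of a(·,·) on H^1_0(0, 3) means a(u, u) ≥ α ||u||_{H^1}² for every u ∈ H^1_0.
The interval has length L = 3, and Poincaré/coercivity depend only on L. Here a(u, u) = ∫(u')² + (1/3)·∫u².
Here 0 < c = 1/3 < 1. The condition a(u,u) ≥ α||u||_{H^1}² reads (1−α)∫(u')² ≥ (α−c)∫u². Any admissible α is ≤ 1 (rapidly oscillating u have ∫u²/∫(u')² → 0), and α = 1 would force 0 ≥ (1−c)∫u², impossible since c < 1; so 1−α > 0. By the sharp Poincaré inequality on H^1_0 of an interval of length L, ∫(u')² ≥ (π/L)²∫u² with equality for the first sine mode sin(π(x−x₀)/L) (x₀ the left endpoint), so the inequality holds for all u iff (1−α)(π/L)² ≥ α − c, i.e. α ≤ ((π/L)² + c)/((π/L)² + 1) = (1 + c(L/π)²)/(1 + (L/π)²). With (π/L)² = π^2/9 and c = 1/3, the largest admissible constant is α = ((π/L)² + c)/((π/L)² + 1).
Simplifying, α = (3 + π^2)/(9 + π^2).


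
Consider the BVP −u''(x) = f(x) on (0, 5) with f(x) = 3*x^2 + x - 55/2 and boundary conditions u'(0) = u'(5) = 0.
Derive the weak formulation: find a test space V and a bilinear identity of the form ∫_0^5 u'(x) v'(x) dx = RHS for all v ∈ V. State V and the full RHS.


V = H^1(0, 5) (no boundary constraint on v; u is determined up to an additive constant); weak form: ∫_0^5 u'v' dx = ∫_0^5 (3*x^2 + x - 55/2) v dx for all v ∈ V.

Multiply both sides by a test function v and integrate from 0 to 5:
  ∫_0^5 −u''(x) v(x) dx = ∫_0^5 f(x) v(x) dx.
Integrate the LHS by parts once:
  ∫_0^5 −u'' v dx = −[u'(x) v(x)]_0^5 + ∫_0^5 u'(x) v'(x) dx.
Thus ∫_0^5 u'(x) v'(x) dx = ∫_0^5 f(x) v(x) dx + [u'(x) v(x)]_0^5.
Choose V so that boundary terms are either known or forced to vanish.
u has homogeneous Neumann: u'(0) = u'(5) = 0. So [u' v]_0^5 = 0·v(5) − 0·v(0) = 0 for any v; take V = H^1(0, 5).
Weak formulation: find u (satisfying any essential BC) such that ∫_0^5 u'(x) v'(x) dx = ∫_0^5 f v dx for all v ∈ V (homogeneous Neumann, so boundary terms vanish).
Substituting f(x) = 3*x^2 + x - 55/2, the right-hand side is ∫_0^5 (3*x^2 + x - 55/2) v dx.
Compatibility check (pure Neumann): taking v ≡ 1 ∈ V gives 0 = ∫_0^5 f dx + (0) − (0), i.e. ∫_0^5 f dx must equal u'(0) − u'(5) = 0. Indeed ∫_0^5 (3*x^2 + x - 55/2) dx = 0, so the data are compatible. The solution is then unique only up to an additive constant (fix it e.g. by requiring ∫_0^5 u dx = 0).


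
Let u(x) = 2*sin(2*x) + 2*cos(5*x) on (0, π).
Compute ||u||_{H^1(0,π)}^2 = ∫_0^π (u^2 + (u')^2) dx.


||u||_{H^1(0,π)}^2 = -832/21 + 62*π

u'(x) = -10*sin(5*x) + 4*cos(2*x).
Expand u² and (u')² and integrate term by term on (0, π), using: for integers n ≥ 1, ∫_0^π sin²(nx) dx = ∫_0^π cos²(nx) dx = π/2; for n ≠ n', ∫_0^π sin(nx)sin(n'x) dx = ∫_0^π cos(nx)cos(n'x) dx = 0; and by product-to-sum, ∫_0^π sin(nx)cos(n'x) dx = ½∫_0^π [sin((n+n')x) + sin((n−n')x)] dx, which is 0 when n+n' is even and 2n/(n²−n'²) when n+n' is odd (it need not vanish on (0, π)).
  u² squared terms: (2)²·∫cos(5x)² dx = 4·π/2 = 2*π;  (2)²·∫sin(2x)² dx = 4·π/2 = 2*π.
  u² cross terms: 2·(2)·(2)·∫cos(5x)·sin(2x) dx = 8·(-4/21) = -32/21.
  So ∫_0^π u² dx = 2*π + 2*π − 32/21 = -32/21 + 4*π.
  (u')² squared terms: (-10)²·∫sin(5x)² dx = 100·π/2 = 50*π;  (4)²·∫cos(2x)² dx = 16·π/2 = 8*π.
  (u')² cross terms: 2·(-10)·(4)·∫sin(5x)·cos(2x) dx = -80·(10/21) = -800/21.
  So ∫_0^π (u')² dx = 50*π + 8*π − 800/21 = -800/21 + 58*π.
||u||_{H^1}^2 = (-32/21 + 4*π) + (-800/21 + 58*π) = -832/21 + 62*π.


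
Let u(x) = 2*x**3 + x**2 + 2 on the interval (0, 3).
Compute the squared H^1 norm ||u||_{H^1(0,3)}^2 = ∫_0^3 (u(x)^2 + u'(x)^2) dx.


||u||_{H^1}^2 = 149307/35

The H^1 norm (squared) on an interval (0, L) is
  ||u||_{H^1}^2 = ∫_0^L u(x)^2 dx + ∫_0^L u'(x)^2 dx.
Compute u'(x) = 6*x**2 + 2*x.
Then u(x)^2 = 4*x**6 + 4*x**5 + x**4 + 8*x**3 + 4*x**2 + 4 and u'(x)^2 = 36*x**4 + 24*x**3 + 4*x**2.
Integrate each monomial from 0 to 3 using ∫_0^3 c·x^n dx = c·3^(n+1)/(n+1):
  ∫_0^3 u(x)^2 dx = ∫_0^3 (4*x^6 + 4*x^5 + x^4 + 8*x^3 + 4*x^2 + 4) dx. Term by term:
    ∫_0^3 4*x^6 dx = 8748/7;  ∫_0^3 4*x^5 dx = 486;  ∫_0^3 x^4 dx = 243/5;
    ∫_0^3 8*x^3 dx = 162;  ∫_0^3 4*x^2 dx = 36;  ∫_0^3 4 dx = 12.
  Sum: 8748/7 + 486 + 243/5 + 162 + 36 + 12 = 69801/35.
  ∫_0^3 u'(x)^2 dx = ∫_0^3 (36*x^4 + 24*x^3 + 4*x^2) dx. Term by term:
    ∫_0^3 36*x^4 dx = 8748/5;  ∫_0^3 24*x^3 dx = 486;  ∫_0^3 4*x^2 dx = 36.
  Sum: 8748/5 + 486 + 36 = 11358/5.
Adding: ||u||_{H^1}^2 = 69801/35 + 11358/5 = 149307/35.


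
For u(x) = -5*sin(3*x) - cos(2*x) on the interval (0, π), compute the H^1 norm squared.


||u||_{H^1(0,π)}^2 = 60 + 255*π/2

u'(x) = 2*sin(2*x) - 15*cos(3*x).
Expand u² and (u')² and integrate term by term on (0, π), using: for integers n ≥ 1, ∫_0^π sin²(nx) dx = ∫_0^π cos²(nx) dx = π/2; for n ≠ n', ∫_0^π sin(nx)sin(n'x) dx = ∫_0^π cos(nx)cos(n'x) dx = 0; and by product-to-sum, ∫_0^π sin(nx)cos(n'x) dx = ½∫_0^π [sin((n+n')x) + sin((n−n')x)] dx, which is 0 when n+n' is even and 2n/(n²−n'²) when n+n' is odd (it need not vanish on (0, π)).
  u² squared terms: (-1)²·∫cos(2x)² dx = 1·π/2 = π/2;  (-5)²·∫sin(3x)² dx = 25·π/2 = 25*π/2.
  u² cross terms: 2·(-1)·(-5)·∫cos(2x)·sin(3x) dx = 10·(6/5) = 12.
  So ∫_0^π u² dx = π/2 + 25*π/2 + 12 = 12 + 13*π.
  (u')² squared terms: (-15)²·∫cos(3x)² dx = 225·π/2 = 225*π/2;  (2)²·∫sin(2x)² dx = 4·π/2 = 2*π.
  (u')² cross terms: 2·(-15)·(2)·∫cos(3x)·sin(2x) dx = -60·(-4/5) = 48.
  So ∫_0^π (u')² dx = 225*π/2 + 2*π + 48 = 48 + 229*π/2.
||u||_{H^1}^2 = (12 + 13*π) + (48 + 229*π/2) = 60 + 255*π/2.


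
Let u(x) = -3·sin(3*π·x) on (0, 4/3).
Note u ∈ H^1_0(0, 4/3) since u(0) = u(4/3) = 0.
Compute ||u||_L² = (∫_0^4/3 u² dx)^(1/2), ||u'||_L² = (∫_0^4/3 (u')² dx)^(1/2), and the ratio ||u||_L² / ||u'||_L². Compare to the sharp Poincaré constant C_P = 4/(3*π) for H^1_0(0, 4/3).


||u||_L² / ||u'||_L² = 1/(3*π) < C_P = 4/(3*π).

u(x) = -3·sin(3*π·x), so u'(x) = -9*π*cos(3*π*x).
Writing u(x) = A·sin(kπx/L) with A = -3 and k = 4, use ∫_0^L sin²(kπx/L) dx = L/2 and ∫_0^L cos²(kπx/L) dx = L/2.
u² = 9·sin²(3*π·x) and (u')² = 81*π^2·cos²(3*π·x), and each of sin², cos² integrates to L/2 = 2/3 over (0, 4/3).
∫_0^4/3 u² dx = 6, so ||u||_L² = sqrt(6).
∫_0^4/3 (u')² dx = 54*π^2, so ||u'||_L² = 3*sqrt(6)*π.
Ratio ||u||_L² / ||u'||_L² = 1/(3*π).
Sharp Poincaré constant on H^1_0(0, 4/3) is C_P = L/π = 4/(3*π), achieved by sin(3*π/4·x).
This is the k = 4 harmonic; the ratio L/(kπ) is strictly less than C_P = L/π, consistent with the sharp inequality ||u||_L² ≤ C_P ||u'||_L².


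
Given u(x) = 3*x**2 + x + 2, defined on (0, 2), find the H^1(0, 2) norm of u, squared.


||u||_{H^1}^2 = 3814/15

The H^1 norm (squared) on an interval (0, L) is
  ||u||_{H^1}^2 = ∫_0^L u(x)^2 dx + ∫_0^L u'(x)^2 dx.
Compute u'(x) = 6*x + 1.
Then u(x)^2 = 9*x**4 + 6*x**3 + 13*x**2 + 4*x + 4 and u'(x)^2 = 36*x**2 + 12*x + 1.
Integrate each monomial from 0 to 2 using ∫_0^2 c·x^n dx = c·2^(n+1)/(n+1):
  ∫_0^2 u(x)^2 dx = ∫_0^2 (9*x^4 + 6*x^3 + 13*x^2 + 4*x + 4) dx. Term by term:
    ∫_0^2 9*x^4 dx = 288/5;  ∫_0^2 6*x^3 dx = 24;  ∫_0^2 13*x^2 dx = 104/3;
    ∫_0^2 4*x dx = 8;  ∫_0^2 4 dx = 8.
  Sum: 288/5 + 24 + 104/3 + 8 + 8 = 1984/15.
  ∫_0^2 u'(x)^2 dx = ∫_0^2 (36*x^2 + 12*x + 1) dx. Term by term:
    ∫_0^2 36*x^2 dx = 96;  ∫_0^2 12*x dx = 24;  ∫_0^2 1 dx = 2.
  Sum: 96 + 24 + 2 = 122.
Adding: ||u||_{H^1}^2 = 1984/15 + 122 = 3814/15.


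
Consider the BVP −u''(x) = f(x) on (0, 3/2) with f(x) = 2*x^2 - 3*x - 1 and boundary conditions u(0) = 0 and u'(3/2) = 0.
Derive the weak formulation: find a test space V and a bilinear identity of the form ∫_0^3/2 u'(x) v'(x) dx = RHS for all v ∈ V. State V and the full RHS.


V = {v ∈ H^1(0, 3/2) : v(0) = 0} (test functions vanish at x = 0 where u is specified); weak form: ∫_0^3/2 u'v' dx = ∫_0^3/2 (2*x^2 - 3*x - 1) v dx for all v ∈ V.

Multiply both sides by a test function v and integrate from 0 to 3/2:
  ∫_0^3/2 −u''(x) v(x) dx = ∫_0^3/2 f(x) v(x) dx.
Integrate the LHS by parts once:
  ∫_0^3/2 −u'' v dx = −[u'(x) v(x)]_0^3/2 + ∫_0^3/2 u'(x) v'(x) dx.
Thus ∫_0^3/2 u'(x) v'(x) dx = ∫_0^3/2 f(x) v(x) dx + [u'(x) v(x)]_0^3/2.
Choose V so that boundary terms are either known or forced to vanish.
Mixed BC: u(0) = 0 (Dirichlet) and u'(3/2) = 0 (Neumann). Define V = {v ∈ H^1(0, 3/2) : v(0) = 0}. Then [u' v]_0^3/2 = u'(3/2)·v(3/2) − u'(0)·0 = 0.
Weak formulation: find u (satisfying any essential BC) such that ∫_0^3/2 u'(x) v'(x) dx = ∫_0^3/2 f v dx for all v ∈ V (Dirichlet at 0 absorbed into V; the Neumann datum at x = 3/2 is zero, so no boundary term remains).
Substituting f(x) = 2*x^2 - 3*x - 1, the right-hand side is ∫_0^3/2 (2*x^2 - 3*x - 1) v dx.


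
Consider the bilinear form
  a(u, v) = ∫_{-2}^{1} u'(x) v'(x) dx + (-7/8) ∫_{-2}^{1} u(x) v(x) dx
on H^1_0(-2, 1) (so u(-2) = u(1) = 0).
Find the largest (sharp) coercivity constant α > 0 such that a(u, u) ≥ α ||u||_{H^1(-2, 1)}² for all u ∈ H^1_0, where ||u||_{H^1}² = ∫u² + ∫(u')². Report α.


α = (-63/8 + π^2)/(9 + π^2)

Coercivity of a(·,·) on H^1_0(-2, 1) means a(u, u) ≥ α ||u||_{H^1}² for every u ∈ H^1_0.
The interval has length L = 3, and Poincaré/coercivity depend only on L. Here a(u, u) = ∫(u')² + (-7/8)·∫u².
Here c = -7/8 < 0 with |c| < (π/L)² = π^2/9, so coercivity still holds. The condition a(u,u) ≥ α||u||_{H^1}² reads (1−α)∫(u')² ≥ (α−c)∫u². Any admissible α is ≤ 1 (rapidly oscillating u have ∫u²/∫(u')² → 0), and α = 1 would force 0 ≥ (1−c)∫u², impossible since c < 1; so 1−α > 0. By the sharp Poincaré inequality on H^1_0 of an interval of length L, ∫(u')² ≥ (π/L)²∫u² with equality for the first sine mode sin(π(x−x₀)/L) (x₀ the left endpoint), so the inequality holds for all u iff (1−α)(π/L)² ≥ α − c, i.e. α ≤ ((π/L)² + c)/((π/L)² + 1) = (1 + c(L/π)²)/(1 + (L/π)²). (Direct route, valid since c ≤ 0: Poincaré gives c∫u² ≥ c(L/π)²∫(u')², so a(u,u) ≥ (1 + c(L/π)²)∫(u')², while ||u||_{H^1}² ≤ (1 + (L/π)²)∫(u')²; dividing yields the same α.) With (π/L)² = π^2/9 and c = -7/8, the largest admissible constant is α = ((π/L)² + c)/((π/L)² + 1).
Simplifying, α = (-63/8 + π^2)/(9 + π^2).


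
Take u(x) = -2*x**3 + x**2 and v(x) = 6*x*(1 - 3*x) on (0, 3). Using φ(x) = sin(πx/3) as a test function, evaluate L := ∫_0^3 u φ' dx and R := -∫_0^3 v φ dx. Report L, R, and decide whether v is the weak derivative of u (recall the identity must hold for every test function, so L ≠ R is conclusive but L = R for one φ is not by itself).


LHS = -648/π^3 + 144/π, RHS = -1944/π^3 + 432/π. No, v is not the weak derivative of u.

u(x) = -2*x**3 + x**2, classical derivative u'(x) = -6*x**2 + 2*x.
φ(x) = sin(πx/3), so φ'(x) = π*cos(π*x/3)/3.
Note φ(0) = φ(3) = 0, so the boundary term u·φ vanishes.
LHS = ∫_0^3 u(x) φ'(x) dx = ∫_0^3 (-2*π*x^3*cos(π*x/3)/3 + π*x^2*cos(π*x/3)/3) dx. Term by term:
  ∫_0^3 -2*π*x^3*cos(π*x/3)/3 dx = -648/π^3 + 162/π;  ∫_0^3 π*x^2*cos(π*x/3)/3 dx = -18/π.
Sum: -648/π^3 + 162/π − 18/π = -648/π^3 + 144/π.
So LHS = -648/π^3 + 144/π.
∫_0^3 v(x) φ(x) dx = ∫_0^3 (-18*x^2*sin(π*x/3) + 6*x*sin(π*x/3)) dx. Term by term:
  ∫_0^3 -18*x^2*sin(π*x/3) dx = -486/π + 1944/π^3;  ∫_0^3 6*x*sin(π*x/3) dx = 54/π.
Sum: -486/π + 1944/π^3 + 54/π = -432/π + 1944/π^3.
So RHS = -∫_0^3 v(x) φ(x) dx = -1944/π^3 + 432/π.
LHS − RHS = -288/π + 1296/π^3 ≠ 0, so the identity fails.
(For a valid weak derivative the identity must hold for EVERY test function, in particular this one. The failure shows v is NOT the weak derivative of u.)
Correct weak derivative would be u'(x) = -6*x**2 + 2*x.


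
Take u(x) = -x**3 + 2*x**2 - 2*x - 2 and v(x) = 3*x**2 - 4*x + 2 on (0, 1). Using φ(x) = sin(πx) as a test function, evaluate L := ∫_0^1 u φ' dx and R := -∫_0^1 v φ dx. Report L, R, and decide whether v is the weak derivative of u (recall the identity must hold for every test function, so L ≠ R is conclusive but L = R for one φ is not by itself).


LHS = -12/π^3 + 3/π, RHS = -3/π + 12/π^3. No, v is not the weak derivative of u.

u(x) = -x**3 + 2*x**2 - 2*x - 2, classical derivative u'(x) = -3*x**2 + 4*x - 2.
φ(x) = sin(πx), so φ'(x) = π*cos(π*x).
Note φ(0) = φ(1) = 0, so the boundary term u·φ vanishes.
LHS = ∫_0^1 u(x) φ'(x) dx = ∫_0^1 (-π*x^3*cos(π*x) + 2*π*x^2*cos(π*x) - 2*π*x*cos(π*x) - 2*π*cos(π*x)) dx. Term by term:
  ∫_0^1 -2*π*cos(π*x) dx = 0;  ∫_0^1 -π*x^3*cos(π*x) dx = -12/π^3 + 3/π;  ∫_0^1 -2*π*x*cos(π*x) dx = 4/π;
  ∫_0^1 2*π*x^2*cos(π*x) dx = -4/π.
Sum: 0 + -12/π^3 + 3/π + 4/π − 4/π = -12/π^3 + 3/π.
So LHS = -12/π^3 + 3/π.
∫_0^1 v(x) φ(x) dx = ∫_0^1 (3*x^2*sin(π*x) - 4*x*sin(π*x) + 2*sin(π*x)) dx. Term by term:
  ∫_0^1 2*sin(π*x) dx = 4/π;  ∫_0^1 -4*x*sin(π*x) dx = -4/π;  ∫_0^1 3*x^2*sin(π*x) dx = -12/π^3 + 3/π.
Sum: 4/π − 4/π + -12/π^3 + 3/π = -12/π^3 + 3/π.
So RHS = -∫_0^1 v(x) φ(x) dx = -3/π + 12/π^3.
LHS − RHS = -24/π^3 + 6/π ≠ 0, so the identity fails.
(For a valid weak derivative the identity must hold for EVERY test function, in particular this one. The failure shows v is NOT the weak derivative of u.)
Correct weak derivative would be u'(x) = -3*x**2 + 4*x - 2.


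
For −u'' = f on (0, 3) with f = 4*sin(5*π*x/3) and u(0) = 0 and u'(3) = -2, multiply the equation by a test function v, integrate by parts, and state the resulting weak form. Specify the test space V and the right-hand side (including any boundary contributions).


V = {v ∈ H^1(0, 3) : v(0) = 0} (test functions vanish at x = 0 where u is specified); weak form: ∫_0^3 u'v' dx = ∫_0^3 (4*sin(5*π*x/3)) v dx − 2·v(3) for all v ∈ V.

Multiply both sides by a test function v and integrate from 0 to 3:
  ∫_0^3 −u''(x) v(x) dx = ∫_0^3 f(x) v(x) dx.
Integrate the LHS by parts once:
  ∫_0^3 −u'' v dx = −[u'(x) v(x)]_0^3 + ∫_0^3 u'(x) v'(x) dx.
Thus ∫_0^3 u'(x) v'(x) dx = ∫_0^3 f(x) v(x) dx + [u'(x) v(x)]_0^3.
Choose V so that boundary terms are either known or forced to vanish.
Mixed BC: u(0) = 0 (Dirichlet) and u'(3) = -2 (Neumann). Define V = {v ∈ H^1(0, 3) : v(0) = 0}. Then [u' v]_0^3 = u'(3)·v(3) − u'(0)·0 = − 2·v(3).
Weak formulation: find u (satisfying any essential BC) such that ∫_0^3 u'(x) v'(x) dx = ∫_0^3 f v dx − 2·v(3) for all v ∈ V (Dirichlet at 0 absorbed into V; Neumann datum at x = 3 contributes the boundary term).
Substituting f(x) = 4*sin(5*π*x/3), the right-hand side is ∫_0^3 (4*sin(5*π*x/3)) v dx − 2·v(3).


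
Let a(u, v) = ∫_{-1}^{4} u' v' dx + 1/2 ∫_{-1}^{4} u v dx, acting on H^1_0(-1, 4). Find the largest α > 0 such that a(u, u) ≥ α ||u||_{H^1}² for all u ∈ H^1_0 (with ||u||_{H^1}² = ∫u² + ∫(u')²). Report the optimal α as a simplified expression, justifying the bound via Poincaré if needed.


α = (π^2 + 25/2)/(π^2 + 25)

Coercivity of a(·,·) on H^1_0(-1, 4) means a(u, u) ≥ α ||u||_{H^1}² for every u ∈ H^1_0.
The interval has length L = 5, and Poincaré/coercivity depend only on L. Here a(u, u) = ∫(u')² + (1/2)·∫u².
Here 0 < c = 1/2 < 1. The condition a(u,u) ≥ α||u||_{H^1}² reads (1−α)∫(u')² ≥ (α−c)∫u². Any admissible α is ≤ 1 (rapidly oscillating u have ∫u²/∫(u')² → 0), and α = 1 would force 0 ≥ (1−c)∫u², impossible since c < 1; so 1−α > 0. By the sharp Poincaré inequality on H^1_0 of an interval of length L, ∫(u')² ≥ (π/L)²∫u² with equality for the first sine mode sin(π(x−x₀)/L) (x₀ the left endpoint), so the inequality holds for all u iff (1−α)(π/L)² ≥ α − c, i.e. α ≤ ((π/L)² + c)/((π/L)² + 1) = (1 + c(L/π)²)/(1 + (L/π)²). With (π/L)² = π^2/25 and c = 1/2, the largest admissible constant is α = ((π/L)² + c)/((π/L)² + 1).
Simplifying, α = (π^2 + 25/2)/(π^2 + 25).


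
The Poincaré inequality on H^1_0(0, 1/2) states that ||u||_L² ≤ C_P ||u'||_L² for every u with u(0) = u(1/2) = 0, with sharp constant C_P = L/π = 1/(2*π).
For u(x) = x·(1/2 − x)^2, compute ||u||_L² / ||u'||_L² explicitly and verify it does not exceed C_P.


||u||_L² / ||u'||_L² = sqrt(14)/28 < C_P = 1/(2*π).

u(x) = x·(1/2 − x)^2, so u'(x) = (2*x - 1)*(6*x - 1)/4.
u(x) = x·(1/2 − x)^2 vanishes at x = 0 and x = 1/2, so u ∈ H^1_0(0, 1/2). Differentiate via the product rule and integrate the resulting polynomials term by term.
  ∫_0^1/2 u² dx = ∫_0^1/2 (x^6 - 2*x^5 + 3*x^4/2 - x^3/2 + x^2/16) dx. Term by term:
    ∫_0^1/2 x^6 dx = 1/896;  ∫_0^1/2 -2*x^5 dx = -1/192;  ∫_0^1/2 3*x^4/2 dx = 3/320;
    ∫_0^1/2 -x^3/2 dx = -1/128;  ∫_0^1/2 x^2/16 dx = 1/384.
  Sum: 1/896 − 1/192 + 3/320 − 1/128 + 1/384 = 1/13440.
  ∫_0^1/2 (u')² dx = ∫_0^1/2 (9*x^4 - 12*x^3 + 11*x^2/2 - x + 1/16) dx. Term by term:
    ∫_0^1/2 9*x^4 dx = 9/160;  ∫_0^1/2 -12*x^3 dx = -3/16;  ∫_0^1/2 11*x^2/2 dx = 11/48;
    ∫_0^1/2 -x dx = -1/8;  ∫_0^1/2 1/16 dx = 1/32.
  Sum: 9/160 − 3/16 + 11/48 − 1/8 + 1/32 = 1/240.
∫_0^1/2 u² dx = 1/13440, so ||u||_L² = sqrt(210)/1680.
∫_0^1/2 (u')² dx = 1/240, so ||u'||_L² = sqrt(15)/60.
Ratio ||u||_L² / ||u'||_L² = sqrt(14)/28.
Sharp Poincaré constant on H^1_0(0, 1/2) is C_P = L/π = 1/(2*π), achieved by sin(2*π·x).
A polynomial bump cannot attain the sharp Poincaré constant (only the first sine eigenfunction does), so the ratio is strictly less than C_P, consistent with ||u||_L² ≤ C_P ||u'||_L².


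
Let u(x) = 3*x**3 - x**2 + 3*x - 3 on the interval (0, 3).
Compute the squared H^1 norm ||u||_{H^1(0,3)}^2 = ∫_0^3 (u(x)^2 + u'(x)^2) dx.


||u||_{H^1}^2 = 44127/7

The H^1 norm (squared) on an interval (0, L) is
  ||u||_{H^1}^2 = ∫_0^L u(x)^2 dx + ∫_0^L u'(x)^2 dx.
Compute u'(x) = 9*x**2 - 2*x + 3.
Then u(x)^2 = 9*x**6 - 6*x**5 + 19*x**4 - 24*x**3 + 15*x**2 - 18*x + 9 and u'(x)^2 = 81*x**4 - 36*x**3 + 58*x**2 - 12*x + 9.
Integrate each monomial from 0 to 3 using ∫_0^3 c·x^n dx = c·3^(n+1)/(n+1):
  ∫_0^3 u(x)^2 dx = ∫_0^3 (9*x^6 - 6*x^5 + 19*x^4 - 24*x^3 + 15*x^2 - 18*x + 9) dx. Term by term:
    ∫_0^3 9*x^6 dx = 19683/7;  ∫_0^3 -6*x^5 dx = -729;  ∫_0^3 19*x^4 dx = 4617/5;
    ∫_0^3 -24*x^3 dx = -486;  ∫_0^3 15*x^2 dx = 135;  ∫_0^3 -18*x dx = -81;
    ∫_0^3 9 dx = 27.
  Sum: 19683/7 − 729 + 4617/5 − 486 + 135 − 81 + 27 = 91044/35.
  ∫_0^3 u'(x)^2 dx = ∫_0^3 (81*x^4 - 36*x^3 + 58*x^2 - 12*x + 9) dx. Term by term:
    ∫_0^3 81*x^4 dx = 19683/5;  ∫_0^3 -36*x^3 dx = -729;  ∫_0^3 58*x^2 dx = 522;
    ∫_0^3 -12*x dx = -54;  ∫_0^3 9 dx = 27.
  Sum: 19683/5 − 729 + 522 − 54 + 27 = 18513/5.
Adding: ||u||_{H^1}^2 = 91044/35 + 18513/5 = 44127/7.


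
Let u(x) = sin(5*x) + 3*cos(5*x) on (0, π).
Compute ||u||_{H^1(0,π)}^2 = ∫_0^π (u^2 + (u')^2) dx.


||u||_{H^1(0,π)}^2 = 130*π

u'(x) = -15*sin(5*x) + 5*cos(5*x).
Expand u² and (u')² and integrate term by term on (0, π), using: for integers n ≥ 1, ∫_0^π sin²(nx) dx = ∫_0^π cos²(nx) dx = π/2; for n ≠ n', ∫_0^π sin(nx)sin(n'x) dx = ∫_0^π cos(nx)cos(n'x) dx = 0; and by product-to-sum, ∫_0^π sin(nx)cos(n'x) dx = ½∫_0^π [sin((n+n')x) + sin((n−n')x)] dx, which is 0 when n+n' is even and 2n/(n²−n'²) when n+n' is odd (it need not vanish on (0, π)).
  u² squared terms: (3)²·∫cos(5x)² dx = 9·π/2 = 9*π/2;  (1)²·∫sin(5x)² dx = 1·π/2 = π/2.
  u² cross terms: 2·(3)·(1)·∫cos(5x)·sin(5x) dx = 6·(0) = 0.
  So ∫_0^π u² dx = 9*π/2 + π/2 + 0 = 5*π.
  (u')² squared terms: (-15)²·∫sin(5x)² dx = 225·π/2 = 225*π/2;  (5)²·∫cos(5x)² dx = 25·π/2 = 25*π/2.
  (u')² cross terms: 2·(-15)·(5)·∫sin(5x)·cos(5x) dx = -150·(0) = 0.
  So ∫_0^π (u')² dx = 225*π/2 + 25*π/2 + 0 = 125*π.
||u||_{H^1}^2 = (5*π) + (125*π) = 130*π.


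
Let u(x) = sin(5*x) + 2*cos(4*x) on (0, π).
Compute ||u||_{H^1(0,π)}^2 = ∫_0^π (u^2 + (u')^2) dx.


||u||_{H^1(0,π)}^2 = 680/9 + 47*π

u'(x) = -8*sin(4*x) + 5*cos(5*x).
Expand u² and (u')² and integrate term by term on (0, π), using: for integers n ≥ 1, ∫_0^π sin²(nx) dx = ∫_0^π cos²(nx) dx = π/2; for n ≠ n', ∫_0^π sin(nx)sin(n'x) dx = ∫_0^π cos(nx)cos(n'x) dx = 0; and by product-to-sum, ∫_0^π sin(nx)cos(n'x) dx = ½∫_0^π [sin((n+n')x) + sin((n−n')x)] dx, which is 0 when n+n' is even and 2n/(n²−n'²) when n+n' is odd (it need not vanish on (0, π)).
  u² squared terms: (2)²·∫cos(4x)² dx = 4·π/2 = 2*π;  (1)²·∫sin(5x)² dx = 1·π/2 = π/2.
  u² cross terms: 2·(2)·(1)·∫cos(4x)·sin(5x) dx = 4·(10/9) = 40/9.
  So ∫_0^π u² dx = 2*π + π/2 + 40/9 = 40/9 + 5*π/2.
  (u')² squared terms: (-8)²·∫sin(4x)² dx = 64·π/2 = 32*π;  (5)²·∫cos(5x)² dx = 25·π/2 = 25*π/2.
  (u')² cross terms: 2·(-8)·(5)·∫sin(4x)·cos(5x) dx = -80·(-8/9) = 640/9.
  So ∫_0^π (u')² dx = 32*π + 25*π/2 + 640/9 = 640/9 + 89*π/2.
||u||_{H^1}^2 = (40/9 + 5*π/2) + (640/9 + 89*π/2) = 680/9 + 47*π.


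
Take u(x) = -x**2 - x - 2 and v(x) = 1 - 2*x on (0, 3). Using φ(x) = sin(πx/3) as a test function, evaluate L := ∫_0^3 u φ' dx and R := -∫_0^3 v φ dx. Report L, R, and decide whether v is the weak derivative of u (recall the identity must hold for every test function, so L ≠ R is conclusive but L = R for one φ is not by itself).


LHS = 24/π, RHS = 12/π. No, v is not the weak derivative of u.

u(x) = -x**2 - x - 2, classical derivative u'(x) = -2*x - 1.
φ(x) = sin(πx/3), so φ'(x) = π*cos(π*x/3)/3.
Note φ(0) = φ(3) = 0, so the boundary term u·φ vanishes.
LHS = ∫_0^3 u(x) φ'(x) dx = ∫_0^3 (-π*x^2*cos(π*x/3)/3 - π*x*cos(π*x/3)/3 - 2*π*cos(π*x/3)/3) dx. Term by term:
  ∫_0^3 -2*π*cos(π*x/3)/3 dx = 0;  ∫_0^3 -π*x*cos(π*x/3)/3 dx = 6/π;  ∫_0^3 -π*x^2*cos(π*x/3)/3 dx = 18/π.
Sum: 0 + 6/π + 18/π = 24/π.
So LHS = 24/π.
∫_0^3 v(x) φ(x) dx = ∫_0^3 (-2*x*sin(π*x/3) + sin(π*x/3)) dx. Term by term:
  ∫_0^3 -2*x*sin(π*x/3) dx = -18/π;  ∫_0^3 sin(π*x/3) dx = 6/π.
Sum: -18/π + 6/π = -12/π.
So RHS = -∫_0^3 v(x) φ(x) dx = 12/π.
LHS − RHS = 12/π ≠ 0, so the identity fails.
(For a valid weak derivative the identity must hold for EVERY test function, in particular this one. The failure shows v is NOT the weak derivative of u.)
Correct weak derivative would be u'(x) = -2*x - 1.


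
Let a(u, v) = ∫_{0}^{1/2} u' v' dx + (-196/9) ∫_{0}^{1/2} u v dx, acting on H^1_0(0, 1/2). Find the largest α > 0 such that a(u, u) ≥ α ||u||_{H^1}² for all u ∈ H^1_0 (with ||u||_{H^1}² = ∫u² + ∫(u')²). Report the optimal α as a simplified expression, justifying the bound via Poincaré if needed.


α = 4*(-49 + 9*π^2)/(9*(1 + 4*π^2))

Coercivity of a(·,·) on H^1_0(0, 1/2) means a(u, u) ≥ α ||u||_{H^1}² for every u ∈ H^1_0.
The interval has length L = 1/2, and Poincaré/coercivity depend only on L. Here a(u, u) = ∫(u')² + (-196/9)·∫u².
Here c = -196/9 < 0 with |c| < (π/L)² = 4*π^2, so coercivity still holds. The condition a(u,u) ≥ α||u||_{H^1}² reads (1−α)∫(u')² ≥ (α−c)∫u². Any admissible α is ≤ 1 (rapidly oscillating u have ∫u²/∫(u')² → 0), and α = 1 would force 0 ≥ (1−c)∫u², impossible since c < 1; so 1−α > 0. By the sharp Poincaré inequality on H^1_0 of an interval of length L, ∫(u')² ≥ (π/L)²∫u² with equality for the first sine mode sin(π(x−x₀)/L) (x₀ the left endpoint), so the inequality holds for all u iff (1−α)(π/L)² ≥ α − c, i.e. α ≤ ((π/L)² + c)/((π/L)² + 1) = (1 + c(L/π)²)/(1 + (L/π)²). (Direct route, valid since c ≤ 0: Poincaré gives c∫u² ≥ c(L/π)²∫(u')², so a(u,u) ≥ (1 + c(L/π)²)∫(u')², while ||u||_{H^1}² ≤ (1 + (L/π)²)∫(u')²; dividing yields the same α.) With (π/L)² = 4*π^2 and c = -196/9, the largest admissible constant is α = ((π/L)² + c)/((π/L)² + 1).
Simplifying, α = 4*(-49 + 9*π^2)/(9*(1 + 4*π^2)).


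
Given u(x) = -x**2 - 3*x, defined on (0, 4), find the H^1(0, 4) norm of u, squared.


||u||_{H^1}^2 = 14972/15

The H^1 norm (squared) on an interval (0, L) is
  ||u||_{H^1}^2 = ∫_0^L u(x)^2 dx + ∫_0^L u'(x)^2 dx.
Compute u'(x) = -2*x - 3.
Then u(x)^2 = x**4 + 6*x**3 + 9*x**2 and u'(x)^2 = 4*x**2 + 12*x + 9.
Integrate each monomial from 0 to 4 using ∫_0^4 c·x^n dx = c·4^(n+1)/(n+1):
  ∫_0^4 u(x)^2 dx = ∫_0^4 (x^4 + 6*x^3 + 9*x^2) dx. Term by term:
    ∫_0^4 x^4 dx = 1024/5;  ∫_0^4 6*x^3 dx = 384;  ∫_0^4 9*x^2 dx = 192.
  Sum: 1024/5 + 384 + 192 = 3904/5.
  ∫_0^4 u'(x)^2 dx = ∫_0^4 (4*x^2 + 12*x + 9) dx. Term by term:
    ∫_0^4 4*x^2 dx = 256/3;  ∫_0^4 12*x dx = 96;  ∫_0^4 9 dx = 36.
  Sum: 256/3 + 96 + 36 = 652/3.
Adding: ||u||_{H^1}^2 = 3904/5 + 652/3 = 14972/15.


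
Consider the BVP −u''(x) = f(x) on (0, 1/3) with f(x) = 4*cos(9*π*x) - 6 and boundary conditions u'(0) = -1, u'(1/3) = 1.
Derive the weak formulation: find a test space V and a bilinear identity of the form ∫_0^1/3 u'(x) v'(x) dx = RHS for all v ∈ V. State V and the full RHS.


V = H^1(0, 1/3) (v unrestricted at boundary; u is determined up to an additive constant); weak form: ∫_0^1/3 u'v' dx = ∫_0^1/3 (4*cos(9*π*x) - 6) v dx + v(1/3) + v(0) for all v ∈ V.

Multiply both sides by a test function v and integrate from 0 to 1/3:
  ∫_0^1/3 −u''(x) v(x) dx = ∫_0^1/3 f(x) v(x) dx.
Integrate the LHS by parts once:
  ∫_0^1/3 −u'' v dx = −[u'(x) v(x)]_0^1/3 + ∫_0^1/3 u'(x) v'(x) dx.
Thus ∫_0^1/3 u'(x) v'(x) dx = ∫_0^1/3 f(x) v(x) dx + [u'(x) v(x)]_0^1/3.
Choose V so that boundary terms are either known or forced to vanish.
u has inhomogeneous Neumann u'(0) = -1, u'(1/3) = 1. [u' v]_0^1/3 = (1)·v(1/3) − (-1)·v(0) = v(1/3) + v(0). Take V = H^1(0, 1/3); boundary term becomes part of RHS.
Weak formulation: find u (satisfying any essential BC) such that ∫_0^1/3 u'(x) v'(x) dx = ∫_0^1/3 f v dx + v(1/3) + v(0) for all v ∈ V (Neumann data are natural BCs: they enter the RHS as boundary terms).
Substituting f(x) = 4*cos(9*π*x) - 6, the right-hand side is ∫_0^1/3 (4*cos(9*π*x) - 6) v dx + v(1/3) + v(0).
Compatibility check (pure Neumann): taking v ≡ 1 ∈ V gives 0 = ∫_0^1/3 f dx + (1) − (-1), i.e. ∫_0^1/3 f dx must equal u'(0) − u'(1/3) = -2. Indeed ∫_0^1/3 (4*cos(9*π*x) - 6) dx = -2, so the data are compatible. The solution is then unique only up to an additive constant (fix it e.g. by requiring ∫_0^1/3 u dx = 0).


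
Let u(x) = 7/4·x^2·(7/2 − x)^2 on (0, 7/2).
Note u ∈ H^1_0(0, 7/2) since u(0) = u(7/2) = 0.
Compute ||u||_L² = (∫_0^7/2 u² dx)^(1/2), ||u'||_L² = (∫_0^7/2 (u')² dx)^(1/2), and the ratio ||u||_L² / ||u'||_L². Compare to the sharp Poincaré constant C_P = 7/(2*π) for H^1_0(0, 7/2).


||u||_L² / ||u'||_L² = 7*sqrt(3)/12 < C_P = 7/(2*π).

u(x) = 7/4·x^2·(7/2 − x)^2, so u'(x) = 7*x*(2*x - 7)*(4*x - 7)/8.
u(x) = 7/4·x^2·(7/2 − x)^2 vanishes at x = 0 and x = 7/2, so u ∈ H^1_0(0, 7/2). Differentiate via the product rule and integrate the resulting polynomials term by term.
  ∫_0^7/2 u² dx = ∫_0^7/2 (49*x^8/16 - 343*x^7/8 + 7203*x^6/32 - 16807*x^5/32 + 117649*x^4/256) dx. Term by term:
    ∫_0^7/2 49*x^8/16 dx = 1977326743/73728;  ∫_0^7/2 -343*x^7/8 dx = -1977326743/16384;  ∫_0^7/2 7203*x^6/32 dx = 847425747/4096;
    ∫_0^7/2 -16807*x^5/32 dx = -1977326743/12288;  ∫_0^7/2 117649*x^4/256 dx = 1977326743/40960.
  Sum: 1977326743/73728 − 1977326743/16384 + 847425747/4096 − 1977326743/12288 + 1977326743/40960 = 282475249/737280.
  ∫_0^7/2 (u')² dx = ∫_0^7/2 (49*x^6 - 1029*x^5/2 + 31213*x^4/16 - 50421*x^3/16 + 117649*x^2/64) dx. Term by term:
    ∫_0^7/2 49*x^6 dx = 5764801/128;  ∫_0^7/2 -1029*x^5/2 dx = -40353607/256;  ∫_0^7/2 31213*x^4/16 dx = 524596891/2560;
    ∫_0^7/2 -50421*x^3/16 dx = -121060821/1024;  ∫_0^7/2 117649*x^2/64 dx = 40353607/1536.
  Sum: 5764801/128 − 40353607/256 + 524596891/2560 − 121060821/1024 + 40353607/1536 = 5764801/15360.
∫_0^7/2 u² dx = 282475249/737280, so ||u||_L² = 16807*sqrt(5)/1920.
∫_0^7/2 (u')² dx = 5764801/15360, so ||u'||_L² = 2401*sqrt(15)/480.
Ratio ||u||_L² / ||u'||_L² = 7*sqrt(3)/12.
Sharp Poincaré constant on H^1_0(0, 7/2) is C_P = L/π = 7/(2*π), achieved by sin(2*π/7·x).
A polynomial bump cannot attain the sharp Poincaré constant (only the first sine eigenfunction does), so the ratio is strictly less than C_P, consistent with ||u||_L² ≤ C_P ||u'||_L².


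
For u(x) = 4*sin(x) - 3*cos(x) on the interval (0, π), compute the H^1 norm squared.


||u||_{H^1(0,π)}^2 = 25*π

u'(x) = 3*sin(x) + 4*cos(x).
Expand u² and (u')² and integrate term by term on (0, π), using: for integers n ≥ 1, ∫_0^π sin²(nx) dx = ∫_0^π cos²(nx) dx = π/2; for n ≠ n', ∫_0^π sin(nx)sin(n'x) dx = ∫_0^π cos(nx)cos(n'x) dx = 0; and by product-to-sum, ∫_0^π sin(nx)cos(n'x) dx = ½∫_0^π [sin((n+n')x) + sin((n−n')x)] dx, which is 0 when n+n' is even and 2n/(n²−n'²) when n+n' is odd (it need not vanish on (0, π)).
  u² squared terms: (-3)²·∫cos(x)² dx = 9·π/2 = 9*π/2;  (4)²·∫sin(x)² dx = 16·π/2 = 8*π.
  u² cross terms: 2·(-3)·(4)·∫cos(x)·sin(x) dx = -24·(0) = 0.
  So ∫_0^π u² dx = 9*π/2 + 8*π + 0 = 25*π/2.
  (u')² squared terms: (3)²·∫sin(x)² dx = 9·π/2 = 9*π/2;  (4)²·∫cos(x)² dx = 16·π/2 = 8*π.
  (u')² cross terms: 2·(3)·(4)·∫sin(x)·cos(x) dx = 24·(0) = 0.
  So ∫_0^π (u')² dx = 9*π/2 + 8*π + 0 = 25*π/2.
||u||_{H^1}^2 = (25*π/2) + (25*π/2) = 25*π.


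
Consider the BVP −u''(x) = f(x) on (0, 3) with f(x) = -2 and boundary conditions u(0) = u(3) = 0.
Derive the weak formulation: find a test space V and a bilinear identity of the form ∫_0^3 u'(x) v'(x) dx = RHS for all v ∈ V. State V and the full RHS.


V = H^1_0(0, 3) (so v(0) = v(3) = 0); weak form: ∫_0^3 u'v' dx = ∫_0^3 (-2) v dx for all v ∈ V.

Multiply both sides by a test function v and integrate from 0 to 3:
  ∫_0^3 −u''(x) v(x) dx = ∫_0^3 f(x) v(x) dx.
Integrate the LHS by parts once:
  ∫_0^3 −u'' v dx = −[u'(x) v(x)]_0^3 + ∫_0^3 u'(x) v'(x) dx.
Thus ∫_0^3 u'(x) v'(x) dx = ∫_0^3 f(x) v(x) dx + [u'(x) v(x)]_0^3.
Choose V so that boundary terms are either known or forced to vanish.
u is Dirichlet: u(0) = u(3) = 0. Let V = H^1_0(0, 3); then v(0) = v(3) = 0, and [u' v]_0^3 = 0.
Weak formulation: find u (satisfying any essential BC) such that ∫_0^3 u'(x) v'(x) dx = ∫_0^3 f v dx for all v ∈ V.
Substituting f(x) = -2, the right-hand side is ∫_0^3 (-2) v dx.


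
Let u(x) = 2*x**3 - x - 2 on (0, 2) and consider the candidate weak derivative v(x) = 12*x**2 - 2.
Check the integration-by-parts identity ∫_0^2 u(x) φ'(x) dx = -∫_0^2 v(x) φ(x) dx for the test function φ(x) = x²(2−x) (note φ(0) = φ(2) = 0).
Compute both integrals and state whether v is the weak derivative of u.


LHS = -172/15, RHS = -344/15. No, v is not the weak derivative of u.

u(x) = 2*x**3 - x - 2, classical derivative u'(x) = 6*x**2 - 1.
φ(x) = x²(2−x), so φ'(x) = x*(4 - 3*x).
Note φ(0) = φ(2) = 0, so the boundary term u·φ vanishes.
LHS = ∫_0^2 u(x) φ'(x) dx = ∫_0^2 (-6*x^5 + 8*x^4 + 3*x^3 + 2*x^2 - 8*x) dx. Term by term:
  ∫_0^2 -6*x^5 dx = -64;  ∫_0^2 8*x^4 dx = 256/5;  ∫_0^2 3*x^3 dx = 12;
  ∫_0^2 2*x^2 dx = 16/3;  ∫_0^2 -8*x dx = -16.
Sum: -64 + 256/5 + 12 + 16/3 − 16 = -172/15.
So LHS = -172/15.
∫_0^2 v(x) φ(x) dx = ∫_0^2 (-12*x^5 + 24*x^4 + 2*x^3 - 4*x^2) dx. Term by term:
  ∫_0^2 -12*x^5 dx = -128;  ∫_0^2 24*x^4 dx = 768/5;  ∫_0^2 2*x^3 dx = 8;
  ∫_0^2 -4*x^2 dx = -32/3.
Sum: -128 + 768/5 + 8 − 32/3 = 344/15.
So RHS = -∫_0^2 v(x) φ(x) dx = -344/15.
LHS − RHS = 172/15 ≠ 0, so the identity fails.
(For a valid weak derivative the identity must hold for EVERY test function, in particular this one. The failure shows v is NOT the weak derivative of u.)
Correct weak derivative would be u'(x) = 6*x**2 - 1.


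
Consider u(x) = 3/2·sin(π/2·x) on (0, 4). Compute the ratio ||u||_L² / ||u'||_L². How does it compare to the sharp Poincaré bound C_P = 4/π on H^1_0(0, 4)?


||u||_L² / ||u'||_L² = 2/π < C_P = 4/π.

u(x) = 3/2·sin(π/2·x), so u'(x) = 3*π*cos(π*x/2)/4.
Writing u(x) = A·sin(kπx/L) with A = 3/2 and k = 2, use ∫_0^L sin²(kπx/L) dx = L/2 and ∫_0^L cos²(kπx/L) dx = L/2.
u² = 9/4·sin²(π/2·x) and (u')² = 9*π^2/16·cos²(π/2·x), and each of sin², cos² integrates to L/2 = 2 over (0, 4).
∫_0^4 u² dx = 9/2, so ||u||_L² = 3*sqrt(2)/2.
∫_0^4 (u')² dx = 9*π^2/8, so ||u'||_L² = 3*sqrt(2)*π/4.
Ratio ||u||_L² / ||u'||_L² = 2/π.
Sharp Poincaré constant on H^1_0(0, 4) is C_P = L/π = 4/π, achieved by sin(π/4·x).
This is the k = 2 harmonic; the ratio L/(kπ) is strictly less than C_P = L/π, consistent with the sharp inequality ||u||_L² ≤ C_P ||u'||_L².
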